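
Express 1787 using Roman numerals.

Convert 1787 to Roman numerals:
  1787 contains 1×1000 (M)
  787 contains 1×500 (D)
  287 contains 2×100 (CC)
  87 contains 1×50 (L)
  37 contains 3×10 (XXX)
  7 contains 1×5 (V)
  2 contains 2×1 (II)

MDCCLXXXVII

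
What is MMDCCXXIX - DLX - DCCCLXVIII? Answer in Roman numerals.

MMDCCXXIX = 2729, DLX = 560, DCCCLXVIII = 868
2729 - 560 = 2169
2169 - 868 = 1301

MCCCI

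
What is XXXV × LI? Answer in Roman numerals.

XXXV = 35
LI = 51
35 × 51 = 1785

MDCCLXXXV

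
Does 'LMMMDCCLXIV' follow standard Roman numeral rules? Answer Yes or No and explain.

'LMMMDCCLXIV': L should not appear more than once

No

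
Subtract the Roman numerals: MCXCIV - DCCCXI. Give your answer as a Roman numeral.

MCXCIV = 1194
DCCCXI = 811
1194 - 811 = 383

CCCLXXXIII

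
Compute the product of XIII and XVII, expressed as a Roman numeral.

XIII = 13
XVII = 17
13 × 17 = 221

CCXXI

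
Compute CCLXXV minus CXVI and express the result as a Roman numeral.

CCLXXV = 275
CXVI = 116
275 - 116 = 159

CLIX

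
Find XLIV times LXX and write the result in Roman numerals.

XLIV = 44
LXX = 70
44 × 70 = 3080

MMMLXXX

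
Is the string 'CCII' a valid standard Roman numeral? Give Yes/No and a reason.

'CCII': Check the rules: uses only the symbols I, V, X, L, C, D, M; no symbol is repeated more than three times in a row; V, L and D each appear at most once; no smaller symbol precedes a larger one (values never increase from left to right). Value: C (100) + C (100) + I (1) + I (1) = 202. So it is a valid standard Roman numeral.

Yes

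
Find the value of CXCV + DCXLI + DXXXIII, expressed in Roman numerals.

CXCV = 195, DCXLI = 641, DXXXIII = 533
195 + 641 = 836
836 + 533 = 1369

MCCCLXIX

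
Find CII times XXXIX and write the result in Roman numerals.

CII = 102
XXXIX = 39
102 × 39 = 3978

MMMCMLXXVIII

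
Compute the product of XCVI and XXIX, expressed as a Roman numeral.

XCVI = 96
XXIX = 29
96 × 29 = 2784

MMDCCLXXXIV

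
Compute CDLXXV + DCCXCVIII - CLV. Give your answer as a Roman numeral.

CDLXXV = 475, DCCXCVIII = 798, CLV = 155
475 + 798 = 1273
1273 - 155 = 1118

MCXVIII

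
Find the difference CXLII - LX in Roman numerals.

CXLII = 142
LX = 60
142 - 60 = 82

LXXXII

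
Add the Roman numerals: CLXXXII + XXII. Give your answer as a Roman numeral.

CLXXXII = 182
XXII = 22
182 + 22 = 204

CCIV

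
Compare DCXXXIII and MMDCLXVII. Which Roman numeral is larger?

DCXXXIII = 633
MMDCLXVII = 2667
2667 is larger

MMDCLXVII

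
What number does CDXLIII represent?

CDXLIII: CD=400, XL=40, I=1, I=1, I=1
400 + 40 + 1 + 1 + 1 = 443

443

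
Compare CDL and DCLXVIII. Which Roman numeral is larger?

CDL = 450
DCLXVIII = 668
668 is larger

DCLXVIII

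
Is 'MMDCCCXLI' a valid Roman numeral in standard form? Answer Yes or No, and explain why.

'MMDCCCXLI': Check the rules: uses only the symbols I, V, X, L, C, D, M; no symbol is repeated more than three times in a row; V, L and D each appear at most once; the only place a smaller symbol precedes a larger one is the allowed subtractive pair XL, the symbol right after such a pair (if any) is smaller than the pair's first symbol, and otherwise the values never increase from left to right. Value: M (1000) + M (1000) + D (500) + C (100) + C (100) + C (100) + XL (40) + I (1) = 2841. So it is a valid standard Roman numeral.

Yes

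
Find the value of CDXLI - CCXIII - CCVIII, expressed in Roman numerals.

CDXLI = 441, CCXIII = 213, CCVIII = 208
441 - 213 = 228
228 - 208 = 20

XX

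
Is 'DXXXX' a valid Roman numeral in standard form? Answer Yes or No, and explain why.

'DXXXX': More than 3 consecutive X's

No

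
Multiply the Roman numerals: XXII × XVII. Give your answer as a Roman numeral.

XXII = 22
XVII = 17
22 × 17 = 374

CCCLXXIV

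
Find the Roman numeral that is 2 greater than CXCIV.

CXCIV = 194
194 + 2 = 196

CXCVI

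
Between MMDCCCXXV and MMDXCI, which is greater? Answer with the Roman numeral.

MMDCCCXXV = 2825
MMDXCI = 2591
2825 is larger

MMDCCCXXV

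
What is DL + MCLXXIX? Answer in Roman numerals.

DL = 550
MCLXXIX = 1179
550 + 1179 = 1729

MDCCXXIX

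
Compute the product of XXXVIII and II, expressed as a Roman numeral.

XXXVIII = 38
II = 2
38 × 2 = 76

LXXVI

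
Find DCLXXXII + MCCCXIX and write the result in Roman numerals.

DCLXXXII = 682
MCCCXIX = 1319
682 + 1319 = 2001

MMI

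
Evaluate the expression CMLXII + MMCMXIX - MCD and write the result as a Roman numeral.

CMLXII = 962, MMCMXIX = 2919, MCD = 1400
962 + 2919 = 3881
3881 - 1400 = 2481

MMCDLXXXI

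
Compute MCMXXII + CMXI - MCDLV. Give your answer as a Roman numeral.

MCMXXII = 1922, CMXI = 911, MCDLV = 1455
1922 + 911 = 2833
2833 - 1455 = 1378

MCCCLXXVIII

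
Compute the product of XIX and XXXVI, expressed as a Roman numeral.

XIX = 19
XXXVI = 36
19 × 36 = 684

DCLXXXIV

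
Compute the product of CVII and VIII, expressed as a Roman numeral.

CVII = 107
VIII = 8
107 × 8 = 856

DCCCLVI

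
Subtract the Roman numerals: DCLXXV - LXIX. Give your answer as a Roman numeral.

DCLXXV = 675
LXIX = 69
675 - 69 = 606

DCVI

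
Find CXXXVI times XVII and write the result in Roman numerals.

CXXXVI = 136
XVII = 17
136 × 17 = 2312

MMCCCXII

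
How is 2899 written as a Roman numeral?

Convert 2899 to Roman numerals:
  2899 contains 2×1000 (MM)
  899 contains 1×500 (D)
  399 contains 3×100 (CCC)
  99 contains 1×90 (XC)
  9 contains 1×9 (IX)

MMDCCCXCIX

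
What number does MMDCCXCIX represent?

MMDCCXCIX: M=1000, M=1000, D=500, C=100, C=100, XC=90, IX=9
1000 + 1000 + 500 + 100 + 100 + 90 + 9 = 2799

2799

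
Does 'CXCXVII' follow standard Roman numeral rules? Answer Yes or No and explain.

'CXCXVII': X cannot come right after the subtractive pair XC: once X is subtracted in XC, the next symbol must be smaller than X

No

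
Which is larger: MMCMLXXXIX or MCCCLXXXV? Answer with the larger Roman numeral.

MMCMLXXXIX = 2989
MCCCLXXXV = 1385
2989 is larger

MMCMLXXXIX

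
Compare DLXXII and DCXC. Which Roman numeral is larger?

DLXXII = 572
DCXC = 690
690 is larger

DCXC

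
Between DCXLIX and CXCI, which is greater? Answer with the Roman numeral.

DCXLIX = 649
CXCI = 191
649 is larger

DCXLIX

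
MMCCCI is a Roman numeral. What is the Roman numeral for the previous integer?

MMCCCI = 2301, so the previous integer is 2301 - 1 = 2300

MMCCC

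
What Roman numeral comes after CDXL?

CDXL = 440; next is 441

CDXLI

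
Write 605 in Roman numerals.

Convert 605 to Roman numerals:
  605 contains 1×500 (D)
  105 contains 1×100 (C)
  5 contains 1×5 (V)

DCV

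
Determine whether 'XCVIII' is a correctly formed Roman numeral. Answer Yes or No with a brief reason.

'XCVIII': Check the rules: uses only the symbols I, V, X, L, C, D, M; no symbol is repeated more than three times in a row; V, L and D each appear at most once; the only place a smaller symbol precedes a larger one is the allowed subtractive pair XC, the symbol right after such a pair (if any) is smaller than the pair's first symbol, and otherwise the values never increase from left to right. Value: XC (90) + V (5) + I (1) + I (1) + I (1) = 98. So it is a valid standard Roman numeral.

Yes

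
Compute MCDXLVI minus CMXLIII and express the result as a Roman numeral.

MCDXLVI = 1446
CMXLIII = 943
1446 - 943 = 503

DIII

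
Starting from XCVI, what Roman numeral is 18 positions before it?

XCVI = 96
96 - 18 = 78

LXXVIII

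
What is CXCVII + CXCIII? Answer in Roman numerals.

CXCVII = 197
CXCIII = 193
197 + 193 = 390

CCCXC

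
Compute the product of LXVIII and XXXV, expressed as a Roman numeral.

LXVIII = 68
XXXV = 35
68 × 35 = 2380

MMCCCLXXX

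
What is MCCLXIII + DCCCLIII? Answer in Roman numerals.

MCCLXIII = 1263
DCCCLIII = 853
1263 + 853 = 2116

MMCXVI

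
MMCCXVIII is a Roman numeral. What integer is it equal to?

MMCCXVIII: M=1000, M=1000, C=100, C=100, X=10, V=5, I=1, I=1, I=1
1000 + 1000 + 100 + 100 + 10 + 5 + 1 + 1 + 1 = 2218

2218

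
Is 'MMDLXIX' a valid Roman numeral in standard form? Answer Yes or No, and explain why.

'MMDLXIX': Check the rules: uses only the symbols I, V, X, L, C, D, M; no symbol is repeated more than three times in a row; V, L and D each appear at most once; the only place a smaller symbol precedes a larger one is the allowed subtractive pair IX, the symbol right after such a pair (if any) is smaller than the pair's first symbol, and otherwise the values never increase from left to right. Value: M (1000) + M (1000) + D (500) + L (50) + X (10) + IX (9) = 2569. So it is a valid standard Roman numeral.

Yes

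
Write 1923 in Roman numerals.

Convert 1923 to Roman numerals:
  1923 contains 1×1000 (M)
  923 contains 1×900 (CM)
  23 contains 2×10 (XX)
  3 contains 3×1 (III)

MCMXXIII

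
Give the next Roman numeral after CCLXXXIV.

CCLXXXIV = 284, so the next integer is 284 + 1 = 285

CCLXXXV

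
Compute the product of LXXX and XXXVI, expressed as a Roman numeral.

LXXX = 80
XXXVI = 36
80 × 36 = 2880

MMDCCCLXXX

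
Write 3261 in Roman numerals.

Convert 3261 to Roman numerals:
  3261 contains 3×1000 (MMM)
  261 contains 2×100 (CC)
  61 contains 1×50 (L)
  11 contains 1×10 (X)
  1 contains 1×1 (I)

MMMCCLXI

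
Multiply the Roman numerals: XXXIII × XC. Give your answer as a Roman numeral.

XXXIII = 33
XC = 90
33 × 90 = 2970

MMCMLXX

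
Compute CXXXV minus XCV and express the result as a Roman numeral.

CXXXV = 135
XCV = 95
135 - 95 = 40

XL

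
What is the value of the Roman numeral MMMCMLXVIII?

MMMCMLXVIII: M=1000, M=1000, M=1000, CM=900, L=50, X=10, V=5, I=1, I=1, I=1
1000 + 1000 + 1000 + 900 + 50 + 10 + 5 + 1 + 1 + 1 = 3968

3968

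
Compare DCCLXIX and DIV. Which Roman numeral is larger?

DCCLXIX = 769
DIV = 504
769 is larger

DCCLXIX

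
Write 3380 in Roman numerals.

Convert 3380 to Roman numerals:
  3380 contains 3×1000 (MMM)
  380 contains 3×100 (CCC)
  80 contains 1×50 (L)
  30 contains 3×10 (XXX)

MMMCCCLXXX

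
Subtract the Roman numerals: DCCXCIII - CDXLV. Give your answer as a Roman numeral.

DCCXCIII = 793
CDXLV = 445
793 - 445 = 348

CCCXLVIII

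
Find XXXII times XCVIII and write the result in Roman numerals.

XXXII = 32
XCVIII = 98
32 × 98 = 3136

MMMCXXXVI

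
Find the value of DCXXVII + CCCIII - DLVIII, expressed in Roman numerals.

DCXXVII = 627, CCCIII = 303, DLVIII = 558
627 + 303 = 930
930 - 558 = 372

CCCLXXII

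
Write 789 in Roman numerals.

Convert 789 to Roman numerals:
  789 contains 1×500 (D)
  289 contains 2×100 (CC)
  89 contains 1×50 (L)
  39 contains 3×10 (XXX)
  9 contains 1×9 (IX)

DCCLXXXIX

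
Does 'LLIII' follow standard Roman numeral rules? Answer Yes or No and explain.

'LLIII': L should not appear more than once

No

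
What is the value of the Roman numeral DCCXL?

DCCXL: D=500, C=100, C=100, XL=40
500 + 100 + 100 + 40 = 740

740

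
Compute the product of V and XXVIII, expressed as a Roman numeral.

V = 5
XXVIII = 28
5 × 28 = 140

CXL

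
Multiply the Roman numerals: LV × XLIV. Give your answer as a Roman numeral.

LV = 55
XLIV = 44
55 × 44 = 2420

MMCDXX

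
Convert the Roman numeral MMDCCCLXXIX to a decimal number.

MMDCCCLXXIX: M=1000, M=1000, D=500, C=100, C=100, C=100, L=50, X=10, X=10, IX=9
1000 + 1000 + 500 + 100 + 100 + 100 + 50 + 10 + 10 + 9 = 2879

2879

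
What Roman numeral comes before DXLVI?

DXLVI = 546; previous is 545

DXLV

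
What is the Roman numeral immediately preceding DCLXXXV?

DCLXXXV = 685; previous is 684

DCLXXXIV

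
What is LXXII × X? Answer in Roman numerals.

LXXII = 72
X = 10
72 × 10 = 720

DCCXX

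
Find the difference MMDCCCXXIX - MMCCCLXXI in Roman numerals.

MMDCCCXXIX = 2829
MMCCCLXXI = 2371
2829 - 2371 = 458

CDLVIII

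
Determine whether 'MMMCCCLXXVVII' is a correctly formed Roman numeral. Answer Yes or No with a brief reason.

'MMMCCCLXXVVII': V should not appear more than once

No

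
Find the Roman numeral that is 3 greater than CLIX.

CLIX = 159
159 + 3 = 162

CLXII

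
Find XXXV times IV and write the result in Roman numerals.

XXXV = 35
IV = 4
35 × 4 = 140

CXL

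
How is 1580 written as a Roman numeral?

Convert 1580 to Roman numerals:
  1580 contains 1×1000 (M)
  580 contains 1×500 (D)
  80 contains 1×50 (L)
  30 contains 3×10 (XXX)

MDLXXX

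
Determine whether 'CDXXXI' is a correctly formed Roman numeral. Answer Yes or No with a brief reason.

'CDXXXI': Check the rules: uses only the symbols I, V, X, L, C, D, M; no symbol is repeated more than three times in a row; V, L and D each appear at most once; the only place a smaller symbol precedes a larger one is the allowed subtractive pair CD, the symbol right after such a pair (if any) is smaller than the pair's first symbol, and otherwise the values never increase from left to right. Value: CD (400) + X (10) + X (10) + X (10) + I (1) = 431. So it is a valid standard Roman numeral.

Yes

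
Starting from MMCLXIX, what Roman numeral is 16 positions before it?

MMCLXIX = 2169
2169 - 16 = 2153

MMCLIII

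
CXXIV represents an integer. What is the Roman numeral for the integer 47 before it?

CXXIV = 124
124 - 47 = 77

LXXVII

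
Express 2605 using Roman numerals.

Convert 2605 to Roman numerals:
  2605 contains 2×1000 (MM)
  605 contains 1×500 (D)
  105 contains 1×100 (C)
  5 contains 1×5 (V)

MMDCV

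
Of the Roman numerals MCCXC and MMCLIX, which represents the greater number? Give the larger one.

MCCXC = 1290
MMCLIX = 2159
2159 is larger

MMCLIX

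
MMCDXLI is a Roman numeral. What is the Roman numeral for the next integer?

MMCDXLI = 2441, so the next integer is 2441 + 1 = 2442

MMCDXLII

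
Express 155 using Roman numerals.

Convert 155 to Roman numerals:
  155 contains 1×100 (C)
  55 contains 1×50 (L)
  5 contains 1×5 (V)

CLV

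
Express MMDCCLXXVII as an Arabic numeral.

MMDCCLXXVII: M=1000, M=1000, D=500, C=100, C=100, L=50, X=10, X=10, V=5, I=1, I=1
1000 + 1000 + 500 + 100 + 100 + 50 + 10 + 10 + 5 + 1 + 1 = 2777

2777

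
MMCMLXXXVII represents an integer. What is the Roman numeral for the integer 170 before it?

MMCMLXXXVII = 2987
2987 - 170 = 2817

MMDCCCXVII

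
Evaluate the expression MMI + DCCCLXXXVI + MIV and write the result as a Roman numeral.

MMI = 2001, DCCCLXXXVI = 886, MIV = 1004
2001 + 886 = 2887
2887 + 1004 = 3891

MMMDCCCXCI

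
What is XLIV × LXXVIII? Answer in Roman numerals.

XLIV = 44
LXXVIII = 78
44 × 78 = 3432

MMMCDXXXII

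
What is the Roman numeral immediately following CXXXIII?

CXXXIII = 133, so the next integer is 133 + 1 = 134

CXXXIV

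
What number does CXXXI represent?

CXXXI: C=100, X=10, X=10, X=10, I=1
100 + 10 + 10 + 10 + 1 = 131

131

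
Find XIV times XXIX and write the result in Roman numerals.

XIV = 14
XXIX = 29
14 × 29 = 406

CDVI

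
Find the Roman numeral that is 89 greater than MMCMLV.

MMCMLV = 2955
2955 + 89 = 3044

MMMXLIV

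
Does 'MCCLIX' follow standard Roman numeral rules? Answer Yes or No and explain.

'MCCLIX': Check the rules: uses only the symbols I, V, X, L, C, D, M; no symbol is repeated more than three times in a row; V, L and D each appear at most once; the only place a smaller symbol precedes a larger one is the allowed subtractive pair IX, the symbol right after such a pair (if any) is smaller than the pair's first symbol, and otherwise the values never increase from left to right. Value: M (1000) + C (100) + C (100) + L (50) + IX (9) = 1259. So it is a valid standard Roman numeral.

Yes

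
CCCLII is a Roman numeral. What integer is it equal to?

CCCLII: C=100, C=100, C=100, L=50, I=1, I=1
100 + 100 + 100 + 50 + 1 + 1 = 352

352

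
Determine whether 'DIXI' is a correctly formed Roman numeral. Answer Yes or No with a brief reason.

'DIXI': I cannot come right after the subtractive pair IX: once I is subtracted in IX, the next symbol must be smaller than I

No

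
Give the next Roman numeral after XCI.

XCI = 91; next is 92

XCII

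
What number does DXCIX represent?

DXCIX: D=500, XC=90, IX=9
500 + 90 + 9 = 599

599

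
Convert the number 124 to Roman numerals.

Convert 124 to Roman numerals:
  124 contains 1×100 (C)
  24 contains 2×10 (XX)
  4 contains 1×4 (IV)

CXXIV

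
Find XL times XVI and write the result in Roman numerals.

XL = 40
XVI = 16
40 × 16 = 640

DCXL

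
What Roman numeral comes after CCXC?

CCXC = 290; next is 291

CCXCI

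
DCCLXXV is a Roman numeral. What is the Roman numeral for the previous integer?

DCCLXXV = 775, so the previous integer is 775 - 1 = 774

DCCLXXIV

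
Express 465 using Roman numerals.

Convert 465 to Roman numerals:
  465 contains 1×400 (CD)
  65 contains 1×50 (L)
  15 contains 1×10 (X)
  5 contains 1×5 (V)

CDLXV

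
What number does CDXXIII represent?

CDXXIII: CD=400, X=10, X=10, I=1, I=1, I=1
400 + 10 + 10 + 1 + 1 + 1 = 423

423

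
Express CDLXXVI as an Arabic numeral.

CDLXXVI: CD=400, L=50, X=10, X=10, V=5, I=1
400 + 50 + 10 + 10 + 5 + 1 = 476

476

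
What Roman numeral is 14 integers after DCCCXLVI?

DCCCXLVI = 846
846 + 14 = 860

DCCCLX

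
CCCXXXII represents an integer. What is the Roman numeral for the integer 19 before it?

CCCXXXII = 332
332 - 19 = 313

CCCXIII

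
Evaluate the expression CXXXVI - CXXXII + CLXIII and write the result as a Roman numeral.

CXXXVI = 136, CXXXII = 132, CLXIII = 163
136 - 132 = 4
4 + 163 = 167

CLXVII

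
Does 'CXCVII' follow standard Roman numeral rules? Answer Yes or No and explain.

'CXCVII': Check the rules: uses only the symbols I, V, X, L, C, D, M; no symbol is repeated more than three times in a row; V, L and D each appear at most once; the only place a smaller symbol precedes a larger one is the allowed subtractive pair XC, the symbol right after such a pair (if any) is smaller than the pair's first symbol, and otherwise the values never increase from left to right. Value: C (100) + XC (90) + V (5) + I (1) + I (1) = 197. So it is a valid standard Roman numeral.

Yes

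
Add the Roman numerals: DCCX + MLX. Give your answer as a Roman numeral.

DCCX = 710
MLX = 1060
710 + 1060 = 1770

MDCCLXX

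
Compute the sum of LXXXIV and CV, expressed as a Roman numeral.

LXXXIV = 84
CV = 105
84 + 105 = 189

CLXXXIX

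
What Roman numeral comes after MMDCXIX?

MMDCXIX = 2619; next is 2620

MMDCXX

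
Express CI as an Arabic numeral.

CI: C=100, I=1
100 + 1 = 101

101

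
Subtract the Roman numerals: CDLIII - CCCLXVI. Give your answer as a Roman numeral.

CDLIII = 453
CCCLXVI = 366
453 - 366 = 87

LXXXVII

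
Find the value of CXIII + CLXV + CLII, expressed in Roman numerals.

CXIII = 113, CLXV = 165, CLII = 152
113 + 165 = 278
278 + 152 = 430

CDXXX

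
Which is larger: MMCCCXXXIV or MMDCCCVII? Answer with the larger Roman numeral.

MMCCCXXXIV = 2334
MMDCCCVII = 2807
2807 is larger

MMDCCCVII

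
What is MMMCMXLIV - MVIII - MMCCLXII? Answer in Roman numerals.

MMMCMXLIV = 3944, MVIII = 1008, MMCCLXII = 2262
3944 - 1008 = 2936
2936 - 2262 = 674

DCLXXIV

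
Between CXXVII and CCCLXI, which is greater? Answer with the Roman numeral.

CXXVII = 127
CCCLXI = 361
361 is larger

CCCLXI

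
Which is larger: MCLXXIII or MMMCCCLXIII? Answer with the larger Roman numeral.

MCLXXIII = 1173
MMMCCCLXIII = 3363
3363 is larger

MMMCCCLXIII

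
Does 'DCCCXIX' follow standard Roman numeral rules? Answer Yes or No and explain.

'DCCCXIX': Check the rules: uses only the symbols I, V, X, L, C, D, M; no symbol is repeated more than three times in a row; V, L and D each appear at most once; the only place a smaller symbol precedes a larger one is the allowed subtractive pair IX, the symbol right after such a pair (if any) is smaller than the pair's first symbol, and otherwise the values never increase from left to right. Value: D (500) + C (100) + C (100) + C (100) + X (10) + IX (9) = 819. So it is a valid standard Roman numeral.

Yes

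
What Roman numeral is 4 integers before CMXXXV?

CMXXXV = 935
935 - 4 = 931

CMXXXI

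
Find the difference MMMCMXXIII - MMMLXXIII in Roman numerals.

MMMCMXXIII = 3923
MMMLXXIII = 3073
3923 - 3073 = 850

DCCCL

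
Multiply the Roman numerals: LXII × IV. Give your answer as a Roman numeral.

LXII = 62
IV = 4
62 × 4 = 248

CCXLVIII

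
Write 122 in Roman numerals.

Convert 122 to Roman numerals:
  122 contains 1×100 (C)
  22 contains 2×10 (XX)
  2 contains 2×1 (II)

CXXII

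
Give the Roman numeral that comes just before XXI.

XXI = 21; previous is 20

XX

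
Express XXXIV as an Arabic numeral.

XXXIV: X=10, X=10, X=10, IV=4
10 + 10 + 10 + 4 = 34

34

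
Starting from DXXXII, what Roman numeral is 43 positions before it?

DXXXII = 532
532 - 43 = 489

CDLXXXIX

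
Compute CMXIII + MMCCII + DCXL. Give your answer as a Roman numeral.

CMXIII = 913, MMCCII = 2202, DCXL = 640
913 + 2202 = 3115
3115 + 640 = 3755

MMMDCCLV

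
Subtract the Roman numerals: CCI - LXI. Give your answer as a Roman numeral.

CCI = 201
LXI = 61
201 - 61 = 140

CXL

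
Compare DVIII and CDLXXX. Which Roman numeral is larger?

DVIII = 508
CDLXXX = 480
508 is larger

DVIII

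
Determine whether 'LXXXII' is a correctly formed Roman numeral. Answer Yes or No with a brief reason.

'LXXXII': Check the rules: uses only the symbols I, V, X, L, C, D, M; no symbol is repeated more than three times in a row; V, L and D each appear at most once; no smaller symbol precedes a larger one (values never increase from left to right). Value: L (50) + X (10) + X (10) + X (10) + I (1) + I (1) = 82. So it is a valid standard Roman numeral.

Yes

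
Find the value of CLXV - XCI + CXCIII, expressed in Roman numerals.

CLXV = 165, XCI = 91, CXCIII = 193
165 - 91 = 74
74 + 193 = 267

CCLXVII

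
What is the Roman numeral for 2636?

Convert 2636 to Roman numerals:
  2636 contains 2×1000 (MM)
  636 contains 1×500 (D)
  136 contains 1×100 (C)
  36 contains 3×10 (XXX)
  6 contains 1×5 (V)
  1 contains 1×1 (I)

MMDCXXXVI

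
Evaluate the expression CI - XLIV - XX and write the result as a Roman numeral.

CI = 101, XLIV = 44, XX = 20
101 - 44 = 57
57 - 20 = 37

XXXVII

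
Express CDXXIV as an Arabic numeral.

CDXXIV: CD=400, X=10, X=10, IV=4
400 + 10 + 10 + 4 = 424

424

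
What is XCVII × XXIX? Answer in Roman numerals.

XCVII = 97
XXIX = 29
97 × 29 = 2813

MMDCCCXIII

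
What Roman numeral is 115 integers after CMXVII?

CMXVII = 917
917 + 115 = 1032

MXXXII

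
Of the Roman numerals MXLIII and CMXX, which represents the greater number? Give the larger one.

MXLIII = 1043
CMXX = 920
1043 is larger

MXLIII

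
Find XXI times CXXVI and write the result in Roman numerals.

XXI = 21
CXXVI = 126
21 × 126 = 2646

MMDCXLVI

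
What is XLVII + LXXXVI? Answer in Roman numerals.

XLVII = 47
LXXXVI = 86
47 + 86 = 133

CXXXIII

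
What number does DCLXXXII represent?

DCLXXXII: D=500, C=100, L=50, X=10, X=10, X=10, I=1, I=1
500 + 100 + 50 + 10 + 10 + 10 + 1 + 1 = 682

682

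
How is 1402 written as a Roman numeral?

Convert 1402 to Roman numerals:
  1402 contains 1×1000 (M)
  402 contains 1×400 (CD)
  2 contains 2×1 (II)

MCDII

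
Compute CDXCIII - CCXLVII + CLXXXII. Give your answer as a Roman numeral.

CDXCIII = 493, CCXLVII = 247, CLXXXII = 182
493 - 247 = 246
246 + 182 = 428

CDXXVIII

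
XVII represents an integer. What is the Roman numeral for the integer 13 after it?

XVII = 17
17 + 13 = 30

XXX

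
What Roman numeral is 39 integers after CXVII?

CXVII = 117
117 + 39 = 156

CLVI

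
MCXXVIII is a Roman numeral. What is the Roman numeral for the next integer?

MCXXVIII = 1128, so the next integer is 1128 + 1 = 1129

MCXXIX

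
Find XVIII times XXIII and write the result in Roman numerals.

XVIII = 18
XXIII = 23
18 × 23 = 414

CDXIV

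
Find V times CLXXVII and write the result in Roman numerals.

V = 5
CLXXVII = 177
5 × 177 = 885

DCCCLXXXV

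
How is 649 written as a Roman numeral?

Convert 649 to Roman numerals:
  649 contains 1×500 (D)
  149 contains 1×100 (C)
  49 contains 1×40 (XL)
  9 contains 1×9 (IX)

DCXLIX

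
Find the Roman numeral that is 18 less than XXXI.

XXXI = 31
31 - 18 = 13

XIII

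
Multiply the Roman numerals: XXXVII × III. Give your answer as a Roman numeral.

XXXVII = 37
III = 3
37 × 3 = 111

CXI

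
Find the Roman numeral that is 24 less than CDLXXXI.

CDLXXXI = 481
481 - 24 = 457

CDLVII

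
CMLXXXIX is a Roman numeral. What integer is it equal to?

CMLXXXIX: CM=900, L=50, X=10, X=10, X=10, IX=9
900 + 50 + 10 + 10 + 10 + 9 = 989

989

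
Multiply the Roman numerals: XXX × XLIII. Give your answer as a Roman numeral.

XXX = 30
XLIII = 43
30 × 43 = 1290

MCCXC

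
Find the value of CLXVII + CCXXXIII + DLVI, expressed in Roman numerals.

CLXVII = 167, CCXXXIII = 233, DLVI = 556
167 + 233 = 400
400 + 556 = 956

CMLVI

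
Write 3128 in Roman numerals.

Convert 3128 to Roman numerals:
  3128 contains 3×1000 (MMM)
  128 contains 1×100 (C)
  28 contains 2×10 (XX)
  8 contains 1×5 (V)
  3 contains 3×1 (III)

MMMCXXVIII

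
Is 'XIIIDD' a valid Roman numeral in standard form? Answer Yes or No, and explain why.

'XIIIDD': D should not appear more than once

No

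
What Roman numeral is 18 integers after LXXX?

LXXX = 80
80 + 18 = 98

XCVIII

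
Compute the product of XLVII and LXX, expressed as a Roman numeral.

XLVII = 47
LXX = 70
47 × 70 = 3290

MMMCCXC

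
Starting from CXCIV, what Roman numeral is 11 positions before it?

CXCIV = 194
194 - 11 = 183

CLXXXIII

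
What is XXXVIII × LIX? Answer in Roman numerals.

XXXVIII = 38
LIX = 59
38 × 59 = 2242

MMCCXLII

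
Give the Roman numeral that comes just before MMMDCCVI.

MMMDCCVI = 3706, so the previous integer is 3706 - 1 = 3705

MMMDCCV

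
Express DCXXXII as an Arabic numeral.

DCXXXII: D=500, C=100, X=10, X=10, X=10, I=1, I=1
500 + 100 + 10 + 10 + 10 + 1 + 1 = 632

632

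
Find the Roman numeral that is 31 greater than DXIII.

DXIII = 513
513 + 31 = 544

DXLIV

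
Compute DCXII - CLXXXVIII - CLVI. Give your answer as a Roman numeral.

DCXII = 612, CLXXXVIII = 188, CLVI = 156
612 - 188 = 424
424 - 156 = 268

CCLXVIII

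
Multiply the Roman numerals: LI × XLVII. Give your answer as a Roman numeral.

LI = 51
XLVII = 47
51 × 47 = 2397

MMCCCXCVII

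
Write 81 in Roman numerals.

Convert 81 to Roman numerals:
  81 contains 1×50 (L)
  31 contains 3×10 (XXX)
  1 contains 1×1 (I)

LXXXI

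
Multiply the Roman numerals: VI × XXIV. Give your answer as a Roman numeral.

VI = 6
XXIV = 24
6 × 24 = 144

CXLIV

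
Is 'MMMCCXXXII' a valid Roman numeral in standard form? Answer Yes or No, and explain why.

'MMMCCXXXII': Check the rules: uses only the symbols I, V, X, L, C, D, M; no symbol is repeated more than three times in a row; V, L and D each appear at most once; no smaller symbol precedes a larger one (values never increase from left to right). Value: M (1000) + M (1000) + M (1000) + C (100) + C (100) + X (10) + X (10) + X (10) + I (1) + I (1) = 3232. So it is a valid standard Roman numeral.

Yes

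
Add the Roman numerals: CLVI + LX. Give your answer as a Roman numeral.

CLVI = 156
LX = 60
156 + 60 = 216

CCXVI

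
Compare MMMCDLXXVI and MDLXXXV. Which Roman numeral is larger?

MMMCDLXXVI = 3476
MDLXXXV = 1585
3476 is larger

MMMCDLXXVI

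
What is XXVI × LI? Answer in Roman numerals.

XXVI = 26
LI = 51
26 × 51 = 1326

MCCCXXVI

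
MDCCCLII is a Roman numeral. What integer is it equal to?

MDCCCLII: M=1000, D=500, C=100, C=100, C=100, L=50, I=1, I=1
1000 + 500 + 100 + 100 + 100 + 50 + 1 + 1 = 1852

1852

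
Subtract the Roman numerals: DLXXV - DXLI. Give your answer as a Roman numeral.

DLXXV = 575
DXLI = 541
575 - 541 = 34

XXXIV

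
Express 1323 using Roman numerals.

Convert 1323 to Roman numerals:
  1323 contains 1×1000 (M)
  323 contains 3×100 (CCC)
  23 contains 2×10 (XX)
  3 contains 3×1 (III)

MCCCXXIII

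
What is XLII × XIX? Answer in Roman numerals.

XLII = 42
XIX = 19
42 × 19 = 798

DCCXCVIII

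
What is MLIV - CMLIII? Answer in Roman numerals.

MLIV = 1054
CMLIII = 953
1054 - 953 = 101

CI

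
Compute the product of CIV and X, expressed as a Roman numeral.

CIV = 104
X = 10
104 × 10 = 1040

MXL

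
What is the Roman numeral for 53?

Convert 53 to Roman numerals:
  53 contains 1×50 (L)
  3 contains 3×1 (III)

LIII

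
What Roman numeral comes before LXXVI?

LXXVI = 76, so the previous integer is 76 - 1 = 75

LXXV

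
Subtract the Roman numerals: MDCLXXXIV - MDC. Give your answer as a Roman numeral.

MDCLXXXIV = 1684
MDC = 1600
1684 - 1600 = 84

LXXXIV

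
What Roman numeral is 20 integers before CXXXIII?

CXXXIII = 133
133 - 20 = 113

CXIII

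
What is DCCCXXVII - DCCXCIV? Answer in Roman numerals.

DCCCXXVII = 827
DCCXCIV = 794
827 - 794 = 33

XXXIII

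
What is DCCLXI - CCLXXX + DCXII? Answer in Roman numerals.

DCCLXI = 761, CCLXXX = 280, DCXII = 612
761 - 280 = 481
481 + 612 = 1093

MXCIII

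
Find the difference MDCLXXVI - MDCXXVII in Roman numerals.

MDCLXXVI = 1676
MDCXXVII = 1627
1676 - 1627 = 49

XLIX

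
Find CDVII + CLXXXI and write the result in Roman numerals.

CDVII = 407
CLXXXI = 181
407 + 181 = 588

DLXXXVIII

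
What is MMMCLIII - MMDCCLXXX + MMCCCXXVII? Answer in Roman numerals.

MMMCLIII = 3153, MMDCCLXXX = 2780, MMCCCXXVII = 2327
3153 - 2780 = 373
373 + 2327 = 2700

MMDCC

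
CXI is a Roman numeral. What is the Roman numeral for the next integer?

CXI = 111; next is 112

CXII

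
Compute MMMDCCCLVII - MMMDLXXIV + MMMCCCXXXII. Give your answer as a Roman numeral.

MMMDCCCLVII = 3857, MMMDLXXIV = 3574, MMMCCCXXXII = 3332
3857 - 3574 = 283
283 + 3332 = 3615

MMMDCXV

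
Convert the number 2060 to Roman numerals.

Convert 2060 to Roman numerals:
  2060 contains 2×1000 (MM)
  60 contains 1×50 (L)
  10 contains 1×10 (X)

MMLX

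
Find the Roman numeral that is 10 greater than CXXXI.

CXXXI = 131
131 + 10 = 141

CXLI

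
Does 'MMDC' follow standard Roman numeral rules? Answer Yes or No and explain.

'MMDC': Check the rules: uses only the symbols I, V, X, L, C, D, M; no symbol is repeated more than three times in a row; V, L and D each appear at most once; no smaller symbol precedes a larger one (values never increase from left to right). Value: M (1000) + M (1000) + D (500) + C (100) = 2600. So it is a valid standard Roman numeral.

Yes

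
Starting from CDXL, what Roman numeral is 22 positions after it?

CDXL = 440
440 + 22 = 462

CDLXII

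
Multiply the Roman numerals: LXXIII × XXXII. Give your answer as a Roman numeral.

LXXIII = 73
XXXII = 32
73 × 32 = 2336

MMCCCXXXVI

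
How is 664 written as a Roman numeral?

Convert 664 to Roman numerals:
  664 contains 1×500 (D)
  164 contains 1×100 (C)
  64 contains 1×50 (L)
  14 contains 1×10 (X)
  4 contains 1×4 (IV)

DCLXIV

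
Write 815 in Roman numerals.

Convert 815 to Roman numerals:
  815 contains 1×500 (D)
  315 contains 3×100 (CCC)
  15 contains 1×10 (X)
  5 contains 1×5 (V)

DCCCXV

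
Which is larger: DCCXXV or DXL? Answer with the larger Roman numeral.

DCCXXV = 725
DXL = 540
725 is larger

DCCXXV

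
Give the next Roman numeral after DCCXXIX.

DCCXXIX = 729, so the next integer is 729 + 1 = 730

DCCXXX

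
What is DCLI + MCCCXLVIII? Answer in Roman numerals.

DCLI = 651
MCCCXLVIII = 1348
651 + 1348 = 1999

MCMXCIX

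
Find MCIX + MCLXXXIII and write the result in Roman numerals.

MCIX = 1109
MCLXXXIII = 1183
1109 + 1183 = 2292

MMCCXCII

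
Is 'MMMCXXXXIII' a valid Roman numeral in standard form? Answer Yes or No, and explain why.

'MMMCXXXXIII': More than 3 consecutive X's

No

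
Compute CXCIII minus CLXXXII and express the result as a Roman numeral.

CXCIII = 193
CLXXXII = 182
193 - 182 = 11

XI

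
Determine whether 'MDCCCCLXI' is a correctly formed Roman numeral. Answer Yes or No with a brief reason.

'MDCCCCLXI': More than 3 consecutive C's

No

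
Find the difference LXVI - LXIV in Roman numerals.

LXVI = 66
LXIV = 64
66 - 64 = 2

II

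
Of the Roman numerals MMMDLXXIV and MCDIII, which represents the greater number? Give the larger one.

MMMDLXXIV = 3574
MCDIII = 1403
3574 is larger

MMMDLXXIV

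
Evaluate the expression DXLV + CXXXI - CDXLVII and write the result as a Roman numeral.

DXLV = 545, CXXXI = 131, CDXLVII = 447
545 + 131 = 676
676 - 447 = 229

CCXXIX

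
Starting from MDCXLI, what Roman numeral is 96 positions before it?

MDCXLI = 1641
1641 - 96 = 1545

MDXLV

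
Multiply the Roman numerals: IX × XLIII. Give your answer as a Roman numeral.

IX = 9
XLIII = 43
9 × 43 = 387

CCCLXXXVII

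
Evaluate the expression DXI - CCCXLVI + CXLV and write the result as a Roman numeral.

DXI = 511, CCCXLVI = 346, CXLV = 145
511 - 346 = 165
165 + 145 = 310

CCCX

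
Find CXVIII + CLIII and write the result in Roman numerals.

CXVIII = 118
CLIII = 153
118 + 153 = 271

CCLXXI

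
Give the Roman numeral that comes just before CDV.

CDV = 405; previous is 404

CDIV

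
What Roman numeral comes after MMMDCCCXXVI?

MMMDCCCXXVI = 3826; next is 3827

MMMDCCCXXVII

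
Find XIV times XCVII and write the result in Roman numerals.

XIV = 14
XCVII = 97
14 × 97 = 1358

MCCCLVIII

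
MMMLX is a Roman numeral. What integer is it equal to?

MMMLX: M=1000, M=1000, M=1000, L=50, X=10
1000 + 1000 + 1000 + 50 + 10 = 3060

3060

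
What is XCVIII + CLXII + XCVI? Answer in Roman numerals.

XCVIII = 98, CLXII = 162, XCVI = 96
98 + 162 = 260
260 + 96 = 356

CCCLVI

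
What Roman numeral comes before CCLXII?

CCLXII = 262, so the previous integer is 262 - 1 = 261

CCLXI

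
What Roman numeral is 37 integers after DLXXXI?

DLXXXI = 581
581 + 37 = 618

DCXVIII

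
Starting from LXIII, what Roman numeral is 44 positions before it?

LXIII = 63
63 - 44 = 19

XIX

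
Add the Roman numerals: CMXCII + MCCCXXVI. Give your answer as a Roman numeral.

CMXCII = 992
MCCCXXVI = 1326
992 + 1326 = 2318

MMCCCXVIII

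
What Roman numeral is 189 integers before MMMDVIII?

MMMDVIII = 3508
3508 - 189 = 3319

MMMCCCXIX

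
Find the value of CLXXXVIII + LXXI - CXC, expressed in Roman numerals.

CLXXXVIII = 188, LXXI = 71, CXC = 190
188 + 71 = 259
259 - 190 = 69

LXIX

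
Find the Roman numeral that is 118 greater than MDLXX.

MDLXX = 1570
1570 + 118 = 1688

MDCLXXXVIII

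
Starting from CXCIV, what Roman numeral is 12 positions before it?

CXCIV = 194
194 - 12 = 182

CLXXXII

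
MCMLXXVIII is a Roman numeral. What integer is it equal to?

MCMLXXVIII: M=1000, CM=900, L=50, X=10, X=10, V=5, I=1, I=1, I=1
1000 + 900 + 50 + 10 + 10 + 5 + 1 + 1 + 1 = 1978

1978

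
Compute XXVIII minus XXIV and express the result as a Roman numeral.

XXVIII = 28
XXIV = 24
28 - 24 = 4

IV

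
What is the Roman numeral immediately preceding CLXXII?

CLXXII = 172; previous is 171

CLXXI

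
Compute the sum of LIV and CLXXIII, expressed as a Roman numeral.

LIV = 54
CLXXIII = 173
54 + 173 = 227

CCXXVII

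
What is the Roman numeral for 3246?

Convert 3246 to Roman numerals:
  3246 contains 3×1000 (MMM)
  246 contains 2×100 (CC)
  46 contains 1×40 (XL)
  6 contains 1×5 (V)
  1 contains 1×1 (I)

MMMCCXLVI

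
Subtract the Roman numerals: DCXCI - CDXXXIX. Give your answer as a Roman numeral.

DCXCI = 691
CDXXXIX = 439
691 - 439 = 252

CCLII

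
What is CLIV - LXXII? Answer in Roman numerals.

CLIV = 154
LXXII = 72
154 - 72 = 82

LXXXII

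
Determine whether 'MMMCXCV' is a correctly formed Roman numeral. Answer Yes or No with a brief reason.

'MMMCXCV': Check the rules: uses only the symbols I, V, X, L, C, D, M; no symbol is repeated more than three times in a row; V, L and D each appear at most once; the only place a smaller symbol precedes a larger one is the allowed subtractive pair XC, the symbol right after such a pair (if any) is smaller than the pair's first symbol, and otherwise the values never increase from left to right. Value: M (1000) + M (1000) + M (1000) + C (100) + XC (90) + V (5) = 3195. So it is a valid standard Roman numeral.

Yes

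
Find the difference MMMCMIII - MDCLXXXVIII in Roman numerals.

MMMCMIII = 3903
MDCLXXXVIII = 1688
3903 - 1688 = 2215

MMCCXV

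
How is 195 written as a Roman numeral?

Convert 195 to Roman numerals:
  195 contains 1×100 (C)
  95 contains 1×90 (XC)
  5 contains 1×5 (V)

CXCV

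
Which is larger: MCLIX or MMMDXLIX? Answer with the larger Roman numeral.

MCLIX = 1159
MMMDXLIX = 3549
3549 is larger

MMMDXLIX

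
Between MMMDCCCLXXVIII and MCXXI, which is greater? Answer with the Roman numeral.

MMMDCCCLXXVIII = 3878
MCXXI = 1121
3878 is larger

MMMDCCCLXXVIII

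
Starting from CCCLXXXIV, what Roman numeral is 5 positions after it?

CCCLXXXIV = 384
384 + 5 = 389

CCCLXXXIX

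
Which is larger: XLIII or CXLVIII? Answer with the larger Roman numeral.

XLIII = 43
CXLVIII = 148
148 is larger

CXLVIII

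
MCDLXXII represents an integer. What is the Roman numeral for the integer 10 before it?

MCDLXXII = 1472
1472 - 10 = 1462

MCDLXII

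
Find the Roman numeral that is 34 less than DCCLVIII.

DCCLVIII = 758
758 - 34 = 724

DCCXXIV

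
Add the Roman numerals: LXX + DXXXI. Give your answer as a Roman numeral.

LXX = 70
DXXXI = 531
70 + 531 = 601

DCI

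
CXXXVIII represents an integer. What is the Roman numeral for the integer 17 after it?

CXXXVIII = 138
138 + 17 = 155

CLV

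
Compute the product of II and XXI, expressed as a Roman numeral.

II = 2
XXI = 21
2 × 21 = 42

XLII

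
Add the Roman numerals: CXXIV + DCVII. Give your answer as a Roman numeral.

CXXIV = 124
DCVII = 607
124 + 607 = 731

DCCXXXI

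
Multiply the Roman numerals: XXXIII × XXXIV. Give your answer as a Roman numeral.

XXXIII = 33
XXXIV = 34
33 × 34 = 1122

MCXXII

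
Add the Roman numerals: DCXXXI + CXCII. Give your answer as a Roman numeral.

DCXXXI = 631
CXCII = 192
631 + 192 = 823

DCCCXXIII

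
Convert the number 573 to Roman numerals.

Convert 573 to Roman numerals:
  573 contains 1×500 (D)
  73 contains 1×50 (L)
  23 contains 2×10 (XX)
  3 contains 3×1 (III)

DLXXIII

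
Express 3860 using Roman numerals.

Convert 3860 to Roman numerals:
  3860 contains 3×1000 (MMM)
  860 contains 1×500 (D)
  360 contains 3×100 (CCC)
  60 contains 1×50 (L)
  10 contains 1×10 (X)

MMMDCCCLX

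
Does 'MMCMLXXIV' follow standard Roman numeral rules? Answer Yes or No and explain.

'MMCMLXXIV': Check the rules: uses only the symbols I, V, X, L, C, D, M; no symbol is repeated more than three times in a row; V, L and D each appear at most once; the only places a smaller symbol precedes a larger one are the allowed subtractive pairs CM, IV, the symbol right after such a pair (if any) is smaller than the pair's first symbol, and otherwise the values never increase from left to right. Value: M (1000) + M (1000) + CM (900) + L (50) + X (10) + X (10) + IV (4) = 2974. So it is a valid standard Roman numeral.

Yes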